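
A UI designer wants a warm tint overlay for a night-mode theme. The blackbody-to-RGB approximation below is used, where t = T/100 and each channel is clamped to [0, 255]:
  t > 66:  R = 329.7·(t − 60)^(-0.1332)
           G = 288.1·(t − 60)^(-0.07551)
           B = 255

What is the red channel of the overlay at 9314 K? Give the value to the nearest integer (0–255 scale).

207

t = 9314/100 = 93.14; the t > 66 branch applies.
R = 329.7·(93.14 − 60)^(-0.1332) = 329.7·33.14^(-0.1332) = 329.7·0.62732 = 206.827.
Rounded: 207.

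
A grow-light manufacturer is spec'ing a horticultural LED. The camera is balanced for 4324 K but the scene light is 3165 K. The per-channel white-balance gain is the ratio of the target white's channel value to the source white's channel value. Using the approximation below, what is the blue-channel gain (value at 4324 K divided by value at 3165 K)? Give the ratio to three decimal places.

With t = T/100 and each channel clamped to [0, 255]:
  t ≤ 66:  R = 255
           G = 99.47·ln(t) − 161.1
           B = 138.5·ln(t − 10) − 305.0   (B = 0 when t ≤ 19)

1.491

At 3165 K (t = 31.65):
  B = 138.5·ln(31.65 − 10) − 305.0 = 138.5·ln 21.65 − 305.0 = 138.5·3.0750 − 305.0 = 120.888.
At 4324 K (t = 43.24):
  B = 138.5·ln(43.24 − 10) − 305.0 = 138.5·ln 33.24 − 305.0 = 138.5·3.5038 − 305.0 = 180.270.
Gain = 180.270 / 120.888 = 1.4912 → 1.491.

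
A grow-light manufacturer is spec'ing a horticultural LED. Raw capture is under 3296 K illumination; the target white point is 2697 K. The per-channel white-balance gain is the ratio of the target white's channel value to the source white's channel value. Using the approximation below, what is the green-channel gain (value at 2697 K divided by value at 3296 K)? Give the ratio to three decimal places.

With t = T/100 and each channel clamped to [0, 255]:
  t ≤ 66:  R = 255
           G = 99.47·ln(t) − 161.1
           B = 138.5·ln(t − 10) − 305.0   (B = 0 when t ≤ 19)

At 3296 K (t = 32.96):
  G = 99.47·ln 32.96 − 161.1 = 99.47·3.4953 − 161.1 = 186.577.
At 2697 K (t = 26.97):
  G = 99.47·ln 26.97 − 161.1 = 99.47·3.2947 − 161.1 = 166.626.
Gain = 166.626 / 186.577 = 0.8931 → 0.893.

0.893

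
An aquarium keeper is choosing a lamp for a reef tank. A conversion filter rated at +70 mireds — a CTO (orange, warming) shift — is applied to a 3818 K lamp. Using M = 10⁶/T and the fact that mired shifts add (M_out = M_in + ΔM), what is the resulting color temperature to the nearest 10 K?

M_in = 10⁶/3818 = 261.92 mireds.
M_out = 261.92 + (+70) = 331.92 mireds.
T_out = 10⁶/331.92 = 3012.8 K → 3010 K.

3010 K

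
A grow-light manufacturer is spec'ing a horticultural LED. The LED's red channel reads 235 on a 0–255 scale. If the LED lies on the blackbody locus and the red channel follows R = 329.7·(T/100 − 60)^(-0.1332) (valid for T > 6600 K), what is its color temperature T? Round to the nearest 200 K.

(t − 60)^(-0.1332) = 235/329.7 = 0.71277.
t − 60 = 0.71277^(1/-0.1332) = 0.71277^(-7.508) = 12.705, so t = 72.705.
T = 100·t = 7271 K → 7200 K to the nearest 200 K.

7200 K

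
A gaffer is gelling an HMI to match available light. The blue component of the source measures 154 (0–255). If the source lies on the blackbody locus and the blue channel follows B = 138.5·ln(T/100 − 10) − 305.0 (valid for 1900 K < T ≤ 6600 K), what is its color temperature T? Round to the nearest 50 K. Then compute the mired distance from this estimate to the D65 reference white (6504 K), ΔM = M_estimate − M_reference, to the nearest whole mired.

+113 mireds

ln(t − 10) = (154 + 305.0) / 138.5 = 3.3141.
t − 10 = e^3.3141 = 27.497, so t = 37.497.
T = 100·t = 3750 K → 3750 K to the nearest 50 K.
M_estimate = 10⁶/3750 = 266.67; M_reference = 10⁶/6504 = 153.75.
ΔM = 266.67 − 153.75 = 112.92 → +113 mireds.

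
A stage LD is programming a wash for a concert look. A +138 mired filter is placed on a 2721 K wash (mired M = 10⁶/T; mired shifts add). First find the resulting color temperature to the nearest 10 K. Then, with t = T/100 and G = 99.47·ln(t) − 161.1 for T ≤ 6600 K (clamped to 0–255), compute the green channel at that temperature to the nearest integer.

136

M_in = 10⁶/2721 = 367.51; M_out = 367.51 + (+138) = 505.51.
T_out = 10⁶/505.51 = 1978.2 K → 1980 K; t = 19.8.
G = 99.47·ln 19.8 − 161.1 = 99.47·2.9857 − 161.1 = 135.886.
Rounded: 136.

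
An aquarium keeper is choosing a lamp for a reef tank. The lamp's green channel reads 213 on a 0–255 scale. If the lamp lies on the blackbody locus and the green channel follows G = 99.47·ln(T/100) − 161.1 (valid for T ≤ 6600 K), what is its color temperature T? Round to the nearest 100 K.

ln t = (213 + 161.1) / 99.47 = 3.7609.
t = e^3.7609 = 42.989.
T = 100·t = 4299 K → 4300 K to the nearest 100 K.

4300 K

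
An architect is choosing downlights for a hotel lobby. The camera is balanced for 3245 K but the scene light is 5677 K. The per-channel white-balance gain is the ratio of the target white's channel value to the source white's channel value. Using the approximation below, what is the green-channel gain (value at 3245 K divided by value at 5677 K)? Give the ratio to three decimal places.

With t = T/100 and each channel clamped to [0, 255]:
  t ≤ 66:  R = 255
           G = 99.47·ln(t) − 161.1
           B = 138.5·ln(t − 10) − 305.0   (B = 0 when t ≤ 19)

0.769

At 5677 K (t = 56.77):
  G = 99.47·ln 56.77 − 161.1 = 99.47·4.0390 − 161.1 = 240.660.
At 3245 K (t = 32.45):
  G = 99.47·ln 32.45 − 161.1 = 99.47·3.4797 − 161.1 = 185.026.
Gain = 185.026 / 240.660 = 0.7688 → 0.769.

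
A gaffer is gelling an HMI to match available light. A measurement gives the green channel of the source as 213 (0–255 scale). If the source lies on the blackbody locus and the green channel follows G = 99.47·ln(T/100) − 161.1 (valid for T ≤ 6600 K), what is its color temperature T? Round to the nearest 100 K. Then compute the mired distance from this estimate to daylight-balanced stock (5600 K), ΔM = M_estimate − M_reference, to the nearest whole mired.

+54 mireds

ln t = (213 + 161.1) / 99.47 = 3.7609.
t = e^3.7609 = 42.989.
T = 100·t = 4299 K → 4300 K to the nearest 100 K.
M_estimate = 10⁶/4300 = 232.56; M_reference = 10⁶/5600 = 178.57.
ΔM = 232.56 − 178.57 = 53.99 → +54 mireds.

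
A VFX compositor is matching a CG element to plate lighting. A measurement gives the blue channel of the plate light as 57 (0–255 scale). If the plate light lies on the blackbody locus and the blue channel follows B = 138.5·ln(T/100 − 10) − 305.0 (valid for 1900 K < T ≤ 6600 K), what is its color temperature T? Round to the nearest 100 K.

2400 K

ln(t − 10) = (57 + 305.0) / 138.5 = 2.6137.
t − 10 = e^2.6137 = 13.650, so t = 23.650.
T = 100·t = 2365 K → 2400 K to the nearest 100 K.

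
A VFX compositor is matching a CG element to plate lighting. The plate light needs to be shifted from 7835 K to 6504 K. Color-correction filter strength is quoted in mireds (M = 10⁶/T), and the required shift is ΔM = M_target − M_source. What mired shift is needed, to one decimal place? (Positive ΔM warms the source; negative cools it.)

+26.1 mireds

M_source = 10⁶/7835 = 127.632; M_target = 10⁶/6504 = 153.752.
ΔM = 153.752 − 127.632 = 26.119 → +26.1 mireds, a warming shift.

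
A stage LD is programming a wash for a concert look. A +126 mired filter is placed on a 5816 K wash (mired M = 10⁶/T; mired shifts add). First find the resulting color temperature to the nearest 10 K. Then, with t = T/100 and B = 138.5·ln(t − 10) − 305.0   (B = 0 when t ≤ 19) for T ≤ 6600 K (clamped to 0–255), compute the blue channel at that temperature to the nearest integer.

133

M_in = 10⁶/5816 = 171.94; M_out = 171.94 + (+126) = 297.94.
T_out = 10⁶/297.94 = 3356.4 K → 3360 K; t = 33.6.
B = 138.5·ln(33.6 − 10) − 305.0 = 138.5·ln 23.6 − 305.0 = 138.5·3.1612 − 305.0 = 132.833.
Rounded: 133.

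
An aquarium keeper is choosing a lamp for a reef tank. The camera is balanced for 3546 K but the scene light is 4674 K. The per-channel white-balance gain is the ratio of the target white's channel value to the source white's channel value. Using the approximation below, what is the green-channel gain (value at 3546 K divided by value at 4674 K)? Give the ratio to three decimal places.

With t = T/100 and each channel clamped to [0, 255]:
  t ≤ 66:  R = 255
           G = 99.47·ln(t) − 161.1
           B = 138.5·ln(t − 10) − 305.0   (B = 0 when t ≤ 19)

At 4674 K (t = 46.74):
  G = 99.47·ln 46.74 − 161.1 = 99.47·3.8446 − 161.1 = 221.322.
At 3546 K (t = 35.46):
  G = 99.47·ln 35.46 − 161.1 = 99.47·3.5684 − 161.1 = 193.849.
Gain = 193.849 / 221.322 = 0.8759 → 0.876.

0.876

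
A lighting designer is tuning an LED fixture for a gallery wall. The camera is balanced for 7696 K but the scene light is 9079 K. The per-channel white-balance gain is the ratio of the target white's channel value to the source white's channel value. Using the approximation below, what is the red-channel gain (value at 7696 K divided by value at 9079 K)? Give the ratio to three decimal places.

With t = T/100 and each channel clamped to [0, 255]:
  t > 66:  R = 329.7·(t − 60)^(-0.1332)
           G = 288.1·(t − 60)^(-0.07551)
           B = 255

At 9079 K (t = 90.79):
  R = 329.7·(90.79 − 60)^(-0.1332) = 329.7·30.79^(-0.1332) = 329.7·0.63350 = 208.864.
At 7696 K (t = 76.96):
  R = 329.7·(76.96 − 60)^(-0.1332) = 329.7·16.96^(-0.1332) = 329.7·0.68587 = 226.131.
Gain = 226.131 / 208.864 = 1.0827 → 1.083.

1.083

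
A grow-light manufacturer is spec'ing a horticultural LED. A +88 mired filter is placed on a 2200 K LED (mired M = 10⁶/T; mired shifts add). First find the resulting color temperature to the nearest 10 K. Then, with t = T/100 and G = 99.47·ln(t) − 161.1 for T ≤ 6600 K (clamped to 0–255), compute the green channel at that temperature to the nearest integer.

M_in = 10⁶/2200 = 454.55; M_out = 454.55 + (+88) = 542.55.
T_out = 10⁶/542.55 = 1843.2 K → 1840 K; t = 18.4.
G = 99.47·ln 18.4 − 161.1 = 99.47·2.9124 − 161.1 = 128.592.
Rounded: 129.

129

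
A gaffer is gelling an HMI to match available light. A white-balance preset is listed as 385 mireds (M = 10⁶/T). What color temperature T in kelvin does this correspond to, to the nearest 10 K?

2600 K

T = 10⁶ / 385 = 2597.40 K → 2600 K.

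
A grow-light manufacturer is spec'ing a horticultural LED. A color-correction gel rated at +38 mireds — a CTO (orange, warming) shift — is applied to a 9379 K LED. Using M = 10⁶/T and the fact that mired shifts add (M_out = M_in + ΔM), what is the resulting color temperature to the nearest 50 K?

6900 K

M_in = 10⁶/9379 = 106.62 mireds.
M_out = 106.62 + (+38) = 144.62 mireds.
T_out = 10⁶/144.62 = 6914.6 K → 6900 K.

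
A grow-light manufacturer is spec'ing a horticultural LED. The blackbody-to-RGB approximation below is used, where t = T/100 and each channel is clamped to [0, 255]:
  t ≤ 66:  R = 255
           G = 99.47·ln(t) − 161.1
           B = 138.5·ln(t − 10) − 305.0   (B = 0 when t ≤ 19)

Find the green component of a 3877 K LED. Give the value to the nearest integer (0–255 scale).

t = 3877/100 = 38.77; the t ≤ 66 branch applies.
G = 99.47·ln 38.77 − 161.1 = 99.47·3.6576 − 161.1 = 202.726.
Rounded: 203.

203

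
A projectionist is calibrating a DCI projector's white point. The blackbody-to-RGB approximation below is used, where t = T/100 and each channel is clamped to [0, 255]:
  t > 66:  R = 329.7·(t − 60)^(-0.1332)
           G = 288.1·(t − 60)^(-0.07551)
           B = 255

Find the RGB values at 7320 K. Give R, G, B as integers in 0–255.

R=234, G=237, B=255

t = 7320/100 = 73.2; the t > 66 branch applies.
R = 329.7·(73.2 − 60)^(-0.1332) = 329.7·13.2^(-0.1332) = 329.7·0.70915 = 233.808.
G = 288.1·(73.2 − 60)^(-0.07551) = 288.1·13.2^(-0.07551) = 288.1·0.82297 = 237.098.
B = 255 by definition for t > 66.
Rounded: (234, 237, 255).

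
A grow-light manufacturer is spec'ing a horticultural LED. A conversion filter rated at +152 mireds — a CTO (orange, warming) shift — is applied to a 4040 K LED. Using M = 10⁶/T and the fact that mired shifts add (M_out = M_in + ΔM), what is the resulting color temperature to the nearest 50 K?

2500 K

M_in = 10⁶/4040 = 247.52 mireds.
M_out = 247.52 + (+152) = 399.52 mireds.
T_out = 10⁶/399.52 = 2503.0 K → 2500 K.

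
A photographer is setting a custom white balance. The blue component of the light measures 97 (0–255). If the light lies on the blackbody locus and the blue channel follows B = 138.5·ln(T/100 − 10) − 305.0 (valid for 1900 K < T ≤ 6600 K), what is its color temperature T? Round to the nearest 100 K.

ln(t − 10) = (97 + 305.0) / 138.5 = 2.9025.
t − 10 = e^2.9025 = 18.220, so t = 28.220.
T = 100·t = 2822 K → 2800 K to the nearest 100 K.

2800 K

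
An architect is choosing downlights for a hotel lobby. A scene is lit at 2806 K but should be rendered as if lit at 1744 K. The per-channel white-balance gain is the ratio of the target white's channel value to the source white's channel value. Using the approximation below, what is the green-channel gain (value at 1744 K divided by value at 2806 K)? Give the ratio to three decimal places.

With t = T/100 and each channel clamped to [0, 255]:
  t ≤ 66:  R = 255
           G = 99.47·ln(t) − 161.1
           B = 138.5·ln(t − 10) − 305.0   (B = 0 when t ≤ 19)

At 2806 K (t = 28.06):
  G = 99.47·ln 28.06 − 161.1 = 99.47·3.3343 − 161.1 = 170.567.
At 1744 K (t = 17.44):
  G = 99.47·ln 17.44 − 161.1 = 99.47·2.8588 − 161.1 = 123.261.
Gain = 123.261 / 170.567 = 0.7227 → 0.723.

0.723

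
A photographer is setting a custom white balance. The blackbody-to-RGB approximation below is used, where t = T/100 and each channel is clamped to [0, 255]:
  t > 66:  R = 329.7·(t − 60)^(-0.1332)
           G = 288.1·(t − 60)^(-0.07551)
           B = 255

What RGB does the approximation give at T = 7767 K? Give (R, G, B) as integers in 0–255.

t = 7767/100 = 77.67; the t > 66 branch applies.
R = 329.7·(77.67 − 60)^(-0.1332) = 329.7·17.67^(-0.1332) = 329.7·0.68213 = 224.899.
G = 288.1·(77.67 − 60)^(-0.07551) = 288.1·17.67^(-0.07551) = 288.1·0.80505 = 231.934.
B = 255 by definition for t > 66.
Rounded: (225, 232, 255).

(225, 232, 255)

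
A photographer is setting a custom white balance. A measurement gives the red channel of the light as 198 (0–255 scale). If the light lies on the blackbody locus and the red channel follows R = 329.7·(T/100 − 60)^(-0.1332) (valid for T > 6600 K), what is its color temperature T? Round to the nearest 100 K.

10600 K

(t − 60)^(-0.1332) = 198/329.7 = 0.60055.
t − 60 = 0.60055^(1/-0.1332) = 0.60055^(-7.508) = 45.980, so t = 105.980.
T = 100·t = 10598 K → 10600 K to the nearest 100 K.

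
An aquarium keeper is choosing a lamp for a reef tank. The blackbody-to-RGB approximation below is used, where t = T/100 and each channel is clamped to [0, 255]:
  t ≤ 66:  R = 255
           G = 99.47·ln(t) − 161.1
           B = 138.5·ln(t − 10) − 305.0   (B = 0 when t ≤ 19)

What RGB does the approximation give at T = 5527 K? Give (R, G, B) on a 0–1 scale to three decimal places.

t = 5527/100 = 55.27; the t ≤ 66 branch applies.
R = 255 by definition for t ≤ 66.
G = 99.47·ln 55.27 − 161.1 = 99.47·4.0122 − 161.1 = 237.997.
B = 138.5·ln(55.27 − 10) − 305.0 = 138.5·ln 45.27 − 305.0 = 138.5·3.8126 − 305.0 = 223.051.
Dividing each by 255: (1.0000, 0.9333, 0.8747) → (1.000, 0.933, 0.875).

(1.000, 0.933, 0.875)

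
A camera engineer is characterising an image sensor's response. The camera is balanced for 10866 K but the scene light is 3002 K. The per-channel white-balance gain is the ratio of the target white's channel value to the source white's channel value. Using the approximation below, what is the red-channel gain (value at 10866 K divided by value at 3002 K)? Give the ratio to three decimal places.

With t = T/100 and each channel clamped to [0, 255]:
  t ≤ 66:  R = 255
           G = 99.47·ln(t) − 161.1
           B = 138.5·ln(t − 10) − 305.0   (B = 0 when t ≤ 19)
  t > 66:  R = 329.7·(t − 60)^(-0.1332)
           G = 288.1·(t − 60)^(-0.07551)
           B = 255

At 3002 K (t = 30.02):
  R = 255 by definition for t ≤ 66.
At 10866 K (t = 108.66):
  R = 329.7·(108.66 − 60)^(-0.1332) = 329.7·48.66^(-0.1332) = 329.7·0.59603 = 196.511.
Gain = 196.511 / 255.000 = 0.7706 → 0.771.

0.771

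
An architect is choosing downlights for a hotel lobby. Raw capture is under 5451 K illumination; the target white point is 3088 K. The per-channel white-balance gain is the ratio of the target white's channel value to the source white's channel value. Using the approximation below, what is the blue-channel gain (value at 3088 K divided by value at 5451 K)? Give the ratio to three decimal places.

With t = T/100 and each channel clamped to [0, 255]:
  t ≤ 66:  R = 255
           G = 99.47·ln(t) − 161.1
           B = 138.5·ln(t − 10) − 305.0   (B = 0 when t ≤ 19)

0.525

At 5451 K (t = 54.51):
  B = 138.5·ln(54.51 − 10) − 305.0 = 138.5·ln 44.51 − 305.0 = 138.5·3.7957 − 305.0 = 220.706.
At 3088 K (t = 30.88):
  B = 138.5·ln(30.88 − 10) − 305.0 = 138.5·ln 20.88 − 305.0 = 138.5·3.0388 − 305.0 = 115.873.
Gain = 115.873 / 220.706 = 0.5250 → 0.525.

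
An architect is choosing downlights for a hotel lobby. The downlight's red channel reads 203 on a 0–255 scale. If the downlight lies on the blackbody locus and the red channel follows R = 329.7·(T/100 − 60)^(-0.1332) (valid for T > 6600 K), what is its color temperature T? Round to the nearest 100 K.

(t − 60)^(-0.1332) = 203/329.7 = 0.61571.
t − 60 = 0.61571^(1/-0.1332) = 0.61571^(-7.508) = 38.129, so t = 98.129.
T = 100·t = 9813 K → 9800 K to the nearest 100 K.

9800 K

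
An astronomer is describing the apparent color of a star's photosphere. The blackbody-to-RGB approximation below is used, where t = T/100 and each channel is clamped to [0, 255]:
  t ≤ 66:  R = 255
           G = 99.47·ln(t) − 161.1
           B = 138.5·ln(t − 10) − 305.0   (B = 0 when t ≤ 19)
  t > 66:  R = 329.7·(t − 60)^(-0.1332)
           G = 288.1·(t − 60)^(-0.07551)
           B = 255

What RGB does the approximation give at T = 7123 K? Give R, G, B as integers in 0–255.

t = 7123/100 = 71.23; the t > 66 branch applies.
R = 329.7·(71.23 − 60)^(-0.1332) = 329.7·11.23^(-0.1332) = 329.7·0.72459 = 238.896.
G = 288.1·(71.23 − 60)^(-0.07551) = 288.1·11.23^(-0.07551) = 288.1·0.83308 = 240.010.
B = 255 by definition for t > 66.
Rounded: (239, 240, 255).

R=239, G=240, B=255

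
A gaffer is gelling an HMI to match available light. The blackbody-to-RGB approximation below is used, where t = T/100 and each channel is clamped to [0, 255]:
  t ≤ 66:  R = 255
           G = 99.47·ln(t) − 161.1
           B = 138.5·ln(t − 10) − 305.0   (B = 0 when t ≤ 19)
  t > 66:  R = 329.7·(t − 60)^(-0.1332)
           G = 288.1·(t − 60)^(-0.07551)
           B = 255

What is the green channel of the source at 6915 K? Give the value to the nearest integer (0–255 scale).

244

t = 6915/100 = 69.15; the t > 66 branch applies.
G = 288.1·(69.15 − 60)^(-0.07551) = 288.1·9.15^(-0.07551) = 288.1·0.84606 = 243.751.
Rounded: 244.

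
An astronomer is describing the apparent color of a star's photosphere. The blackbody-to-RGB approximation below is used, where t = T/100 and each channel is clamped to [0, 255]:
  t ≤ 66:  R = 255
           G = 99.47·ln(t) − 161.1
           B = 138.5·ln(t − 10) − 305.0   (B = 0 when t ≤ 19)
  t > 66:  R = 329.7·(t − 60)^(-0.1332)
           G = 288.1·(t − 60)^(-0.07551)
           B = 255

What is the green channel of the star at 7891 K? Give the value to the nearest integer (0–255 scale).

231

t = 7891/100 = 78.91; the t > 66 branch applies.
G = 288.1·(78.91 − 60)^(-0.07551) = 288.1·18.91^(-0.07551) = 288.1·0.80093 = 230.749.
Rounded: 231.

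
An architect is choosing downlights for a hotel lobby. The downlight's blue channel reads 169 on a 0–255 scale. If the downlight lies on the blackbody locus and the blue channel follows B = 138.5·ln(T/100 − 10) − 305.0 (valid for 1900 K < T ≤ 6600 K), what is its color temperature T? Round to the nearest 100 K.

4100 K

ln(t − 10) = (169 + 305.0) / 138.5 = 3.4224.
t − 10 = e^3.4224 = 30.642, so t = 40.642.
T = 100·t = 4064 K → 4100 K to the nearest 100 K.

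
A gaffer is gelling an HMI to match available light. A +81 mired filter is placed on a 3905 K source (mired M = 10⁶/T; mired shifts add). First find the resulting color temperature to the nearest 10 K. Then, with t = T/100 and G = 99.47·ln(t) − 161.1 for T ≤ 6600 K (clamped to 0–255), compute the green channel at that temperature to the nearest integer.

176

M_in = 10⁶/3905 = 256.08; M_out = 256.08 + (+81) = 337.08.
T_out = 10⁶/337.08 = 2966.6 K → 2970 K; t = 29.7.
G = 99.47·ln 29.7 − 161.1 = 99.47·3.3911 − 161.1 = 176.217.
Rounded: 176.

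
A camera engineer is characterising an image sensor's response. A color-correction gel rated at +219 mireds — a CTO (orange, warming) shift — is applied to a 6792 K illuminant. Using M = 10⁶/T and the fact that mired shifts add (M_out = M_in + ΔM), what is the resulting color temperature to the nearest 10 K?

M_in = 10⁶/6792 = 147.23 mireds.
M_out = 147.23 + (+219) = 366.23 mireds.
T_out = 10⁶/366.23 = 2730.5 K → 2730 K.

2730 K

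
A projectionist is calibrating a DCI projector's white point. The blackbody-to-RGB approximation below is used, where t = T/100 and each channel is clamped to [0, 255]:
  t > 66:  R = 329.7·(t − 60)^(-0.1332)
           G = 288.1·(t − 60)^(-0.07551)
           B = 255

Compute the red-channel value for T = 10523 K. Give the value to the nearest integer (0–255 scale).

198

t = 10523/100 = 105.23; the t > 66 branch applies.
R = 329.7·(105.23 − 60)^(-0.1332) = 329.7·45.23^(-0.1332) = 329.7·0.60186 = 198.434.
Rounded: 198.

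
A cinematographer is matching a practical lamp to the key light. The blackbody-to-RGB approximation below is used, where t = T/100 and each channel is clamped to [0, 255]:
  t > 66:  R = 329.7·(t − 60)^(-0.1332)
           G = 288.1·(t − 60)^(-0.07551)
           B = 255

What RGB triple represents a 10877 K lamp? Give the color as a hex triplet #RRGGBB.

t = 10877/100 = 108.77; the t > 66 branch applies.
R = 329.7·(108.77 − 60)^(-0.1332) = 329.7·48.77^(-0.1332) = 329.7·0.59585 = 196.452.
G = 288.1·(108.77 − 60)^(-0.07551) = 288.1·48.77^(-0.07551) = 288.1·0.74564 = 214.818.
B = 255 by definition for t > 66.
Rounded: (196, 215, 255).
In hex: #C4D7FF.

#C4D7FF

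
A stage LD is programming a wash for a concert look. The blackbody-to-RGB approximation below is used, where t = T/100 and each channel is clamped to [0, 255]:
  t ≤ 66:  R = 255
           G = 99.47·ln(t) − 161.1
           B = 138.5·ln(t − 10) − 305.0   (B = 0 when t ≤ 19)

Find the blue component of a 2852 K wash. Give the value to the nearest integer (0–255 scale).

99

t = 2852/100 = 28.52; the t ≤ 66 branch applies.
B = 138.5·ln(28.52 − 10) − 305.0 = 138.5·ln 18.52 − 305.0 = 138.5·2.9189 − 305.0 = 99.261.
Rounded: 99.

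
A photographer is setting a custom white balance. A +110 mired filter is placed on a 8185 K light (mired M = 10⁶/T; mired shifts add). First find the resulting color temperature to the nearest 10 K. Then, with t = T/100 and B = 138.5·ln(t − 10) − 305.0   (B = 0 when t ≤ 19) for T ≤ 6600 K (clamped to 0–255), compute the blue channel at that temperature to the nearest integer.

180

M_in = 10⁶/8185 = 122.17; M_out = 122.17 + (+110) = 232.17.
T_out = 10⁶/232.17 = 4307.1 K → 4310 K; t = 43.1.
B = 138.5·ln(43.1 − 10) − 305.0 = 138.5·ln 33.1 − 305.0 = 138.5·3.4995 − 305.0 = 179.685.
Rounded: 180.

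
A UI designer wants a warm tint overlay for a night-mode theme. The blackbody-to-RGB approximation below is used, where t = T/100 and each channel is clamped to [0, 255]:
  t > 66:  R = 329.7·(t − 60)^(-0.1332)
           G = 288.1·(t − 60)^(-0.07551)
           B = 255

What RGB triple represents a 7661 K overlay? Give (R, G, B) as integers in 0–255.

t = 7661/100 = 76.61; the t > 66 branch applies.
R = 329.7·(76.61 − 60)^(-0.1332) = 329.7·16.61^(-0.1332) = 329.7·0.68778 = 226.760.
G = 288.1·(76.61 − 60)^(-0.07551) = 288.1·16.61^(-0.07551) = 288.1·0.80882 = 233.020.
B = 255 by definition for t > 66.
Rounded: (227, 233, 255).

(227, 233, 255)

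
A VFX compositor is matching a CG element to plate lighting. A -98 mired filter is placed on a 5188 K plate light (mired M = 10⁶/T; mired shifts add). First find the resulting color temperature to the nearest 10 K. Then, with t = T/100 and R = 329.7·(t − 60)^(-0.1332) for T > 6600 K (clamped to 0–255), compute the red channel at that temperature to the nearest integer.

M_in = 10⁶/5188 = 192.75; M_out = 192.75 + (-98) = 94.75.
T_out = 10⁶/94.75 = 10553.8 K → 10550 K; t = 105.5.
R = 329.7·(105.5 − 60)^(-0.1332) = 329.7·45.5^(-0.1332) = 329.7·0.60139 = 198.277.
Rounded: 198.

198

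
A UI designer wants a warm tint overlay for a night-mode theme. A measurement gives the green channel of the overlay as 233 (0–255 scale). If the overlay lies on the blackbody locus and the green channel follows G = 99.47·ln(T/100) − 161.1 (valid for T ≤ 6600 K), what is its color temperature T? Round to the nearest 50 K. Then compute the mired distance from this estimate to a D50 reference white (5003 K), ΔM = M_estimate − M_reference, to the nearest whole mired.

ln t = (233 + 161.1) / 99.47 = 3.9620.
t = e^3.9620 = 52.562.
T = 100·t = 5256 K → 5250 K to the nearest 50 K.
M_estimate = 10⁶/5250 = 190.48; M_reference = 10⁶/5003 = 199.88.
ΔM = 190.48 − 199.88 = -9.40 → -9 mireds.

-9 mireds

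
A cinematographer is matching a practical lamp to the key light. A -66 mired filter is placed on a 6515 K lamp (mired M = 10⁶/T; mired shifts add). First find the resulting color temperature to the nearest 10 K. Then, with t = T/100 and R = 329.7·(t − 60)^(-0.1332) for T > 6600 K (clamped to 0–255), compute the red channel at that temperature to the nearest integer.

194

M_in = 10⁶/6515 = 153.49; M_out = 153.49 + (-66) = 87.49.
T_out = 10⁶/87.49 = 11429.6 K → 11430 K; t = 114.3.
R = 329.7·(114.3 − 60)^(-0.1332) = 329.7·54.3^(-0.1332) = 329.7·0.58739 = 193.662.
Rounded: 194.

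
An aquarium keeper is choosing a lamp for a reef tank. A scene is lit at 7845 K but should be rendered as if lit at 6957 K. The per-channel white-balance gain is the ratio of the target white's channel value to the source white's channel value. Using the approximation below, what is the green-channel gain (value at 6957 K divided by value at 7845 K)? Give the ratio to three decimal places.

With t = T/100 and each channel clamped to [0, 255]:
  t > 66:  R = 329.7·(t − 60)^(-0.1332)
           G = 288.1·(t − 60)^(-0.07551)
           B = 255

1.051

At 7845 K (t = 78.45):
  G = 288.1·(78.45 − 60)^(-0.07551) = 288.1·18.45^(-0.07551) = 288.1·0.80243 = 231.179.
At 6957 K (t = 69.57):
  G = 288.1·(69.57 − 60)^(-0.07551) = 288.1·9.57^(-0.07551) = 288.1·0.84320 = 242.926.
Gain = 242.926 / 231.179 = 1.0508 → 1.051.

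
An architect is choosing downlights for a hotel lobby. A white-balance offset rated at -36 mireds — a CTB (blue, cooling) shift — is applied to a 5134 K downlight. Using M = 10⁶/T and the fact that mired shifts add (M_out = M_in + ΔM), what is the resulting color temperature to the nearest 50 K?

M_in = 10⁶/5134 = 194.78 mireds.
M_out = 194.78 + (-36) = 158.78 mireds.
T_out = 10⁶/158.78 = 6298.0 K → 6300 K.

6300 K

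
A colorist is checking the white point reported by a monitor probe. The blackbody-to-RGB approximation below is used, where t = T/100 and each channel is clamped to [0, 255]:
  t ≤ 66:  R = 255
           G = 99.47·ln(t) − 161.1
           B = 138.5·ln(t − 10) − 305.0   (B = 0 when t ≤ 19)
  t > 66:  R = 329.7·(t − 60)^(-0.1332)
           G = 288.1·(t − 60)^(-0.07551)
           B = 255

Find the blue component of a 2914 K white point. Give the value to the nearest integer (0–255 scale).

104

t = 2914/100 = 29.14; the t ≤ 66 branch applies.
B = 138.5·ln(29.14 − 10) − 305.0 = 138.5·ln 19.14 − 305.0 = 138.5·2.9518 − 305.0 = 103.822.
Rounded: 104.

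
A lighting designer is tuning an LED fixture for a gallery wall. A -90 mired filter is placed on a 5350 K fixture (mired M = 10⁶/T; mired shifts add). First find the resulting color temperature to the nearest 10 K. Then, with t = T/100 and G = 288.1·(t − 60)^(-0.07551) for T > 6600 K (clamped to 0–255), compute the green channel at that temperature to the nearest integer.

M_in = 10⁶/5350 = 186.92; M_out = 186.92 + (-90) = 96.92.
T_out = 10⁶/96.92 = 10318.2 K → 10320 K; t = 103.2.
G = 288.1·(103.2 − 60)^(-0.07551) = 288.1·43.2^(-0.07551) = 288.1·0.75250 = 216.794.
Rounded: 217.

217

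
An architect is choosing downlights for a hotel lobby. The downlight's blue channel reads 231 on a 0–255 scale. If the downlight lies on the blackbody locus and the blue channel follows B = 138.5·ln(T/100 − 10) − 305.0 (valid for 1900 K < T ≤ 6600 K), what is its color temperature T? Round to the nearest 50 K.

5800 K

ln(t − 10) = (231 + 305.0) / 138.5 = 3.8700.
t − 10 = e^3.8700 = 47.944, so t = 57.944.
T = 100·t = 5794 K → 5800 K to the nearest 50 K.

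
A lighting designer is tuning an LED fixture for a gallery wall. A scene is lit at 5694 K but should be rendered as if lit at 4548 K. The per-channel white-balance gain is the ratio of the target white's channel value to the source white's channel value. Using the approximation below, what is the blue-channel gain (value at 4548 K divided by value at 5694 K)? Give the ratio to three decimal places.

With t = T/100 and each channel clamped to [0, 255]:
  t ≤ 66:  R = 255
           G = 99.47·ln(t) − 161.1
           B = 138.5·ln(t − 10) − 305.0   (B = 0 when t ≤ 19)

0.830

At 5694 K (t = 56.94):
  B = 138.5·ln(56.94 − 10) − 305.0 = 138.5·ln 46.94 − 305.0 = 138.5·3.8489 − 305.0 = 228.069.
At 4548 K (t = 45.48):
  B = 138.5·ln(45.48 − 10) − 305.0 = 138.5·ln 35.48 − 305.0 = 138.5·3.5690 − 305.0 = 189.302.
Gain = 189.302 / 228.069 = 0.8300 → 0.830.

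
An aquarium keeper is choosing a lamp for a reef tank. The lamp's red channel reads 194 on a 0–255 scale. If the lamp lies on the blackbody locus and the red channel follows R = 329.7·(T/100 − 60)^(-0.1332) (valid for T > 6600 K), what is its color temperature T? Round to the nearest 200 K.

11400 K

(t − 60)^(-0.1332) = 194/329.7 = 0.58841.
t − 60 = 0.58841^(1/-0.1332) = 0.58841^(-7.508) = 53.593, so t = 113.593.
T = 100·t = 11359 K → 11400 K to the nearest 200 K.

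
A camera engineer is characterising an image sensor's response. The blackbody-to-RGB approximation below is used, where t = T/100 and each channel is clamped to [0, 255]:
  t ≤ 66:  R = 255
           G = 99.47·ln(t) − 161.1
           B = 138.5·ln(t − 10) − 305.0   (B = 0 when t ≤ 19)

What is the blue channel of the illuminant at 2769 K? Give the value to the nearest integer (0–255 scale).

t = 2769/100 = 27.69; the t ≤ 66 branch applies.
B = 138.5·ln(27.69 − 10) − 305.0 = 138.5·ln 17.69 − 305.0 = 138.5·2.8730 − 305.0 = 92.910.
Rounded: 93.

93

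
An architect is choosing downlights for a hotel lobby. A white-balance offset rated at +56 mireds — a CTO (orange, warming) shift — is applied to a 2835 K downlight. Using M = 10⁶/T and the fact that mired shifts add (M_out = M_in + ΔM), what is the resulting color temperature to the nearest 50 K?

M_in = 10⁶/2835 = 352.73 mireds.
M_out = 352.73 + (+56) = 408.73 mireds.
T_out = 10⁶/408.73 = 2446.6 K → 2450 K.

2450 K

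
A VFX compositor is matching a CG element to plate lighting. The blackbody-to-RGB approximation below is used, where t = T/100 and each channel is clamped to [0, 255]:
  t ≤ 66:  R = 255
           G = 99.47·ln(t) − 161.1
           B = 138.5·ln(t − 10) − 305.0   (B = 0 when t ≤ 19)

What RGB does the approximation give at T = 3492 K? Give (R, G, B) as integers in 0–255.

(255, 192, 140)

t = 3492/100 = 34.92; the t ≤ 66 branch applies.
R = 255 by definition for t ≤ 66.
G = 99.47·ln 34.92 − 161.1 = 99.47·3.5531 − 161.1 = 192.323.
B = 138.5·ln(34.92 − 10) − 305.0 = 138.5·ln 24.92 − 305.0 = 138.5·3.2157 − 305.0 = 140.370.
Rounded: (255, 192, 140).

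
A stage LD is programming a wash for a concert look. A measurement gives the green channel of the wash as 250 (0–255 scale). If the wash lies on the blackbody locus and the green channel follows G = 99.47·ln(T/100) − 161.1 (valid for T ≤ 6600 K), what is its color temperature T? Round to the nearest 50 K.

6250 K

ln t = (250 + 161.1) / 99.47 = 4.1329.
t = e^4.1329 = 62.359.
T = 100·t = 6236 K → 6250 K to the nearest 50 K.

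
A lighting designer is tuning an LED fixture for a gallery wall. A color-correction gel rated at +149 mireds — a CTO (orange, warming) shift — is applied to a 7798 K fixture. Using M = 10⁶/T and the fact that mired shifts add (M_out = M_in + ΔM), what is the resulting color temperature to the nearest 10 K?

M_in = 10⁶/7798 = 128.24 mireds.
M_out = 128.24 + (+149) = 277.24 mireds.
T_out = 10⁶/277.24 = 3607.0 K → 3610 K.

3610 K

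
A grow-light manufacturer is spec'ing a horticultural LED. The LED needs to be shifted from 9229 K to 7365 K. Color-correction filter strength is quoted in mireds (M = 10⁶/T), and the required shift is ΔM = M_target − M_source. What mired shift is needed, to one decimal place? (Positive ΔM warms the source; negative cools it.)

+27.4 mireds

M_source = 10⁶/9229 = 108.354; M_target = 10⁶/7365 = 135.777.
ΔM = 135.777 − 108.354 = 27.423 → +27.4 mireds, a warming shift.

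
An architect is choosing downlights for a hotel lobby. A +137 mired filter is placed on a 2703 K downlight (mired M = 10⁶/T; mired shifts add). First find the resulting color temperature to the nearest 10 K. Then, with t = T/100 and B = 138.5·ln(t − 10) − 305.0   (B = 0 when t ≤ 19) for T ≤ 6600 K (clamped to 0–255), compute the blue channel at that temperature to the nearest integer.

M_in = 10⁶/2703 = 369.96; M_out = 369.96 + (+137) = 506.96.
T_out = 10⁶/506.96 = 1972.5 K → 1970 K; t = 19.7.
B = 138.5·ln(19.7 − 10) − 305.0 = 138.5·ln 9.7 − 305.0 = 138.5·2.2721 − 305.0 = 9.689.
Rounded: 10.

10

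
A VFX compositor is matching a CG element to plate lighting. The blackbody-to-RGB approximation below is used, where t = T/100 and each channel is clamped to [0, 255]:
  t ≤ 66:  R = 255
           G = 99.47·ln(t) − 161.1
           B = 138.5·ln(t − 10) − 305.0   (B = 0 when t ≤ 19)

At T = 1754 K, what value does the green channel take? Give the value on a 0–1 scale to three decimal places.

0.486

t = 1754/100 = 17.54; the t ≤ 66 branch applies.
G = 99.47·ln 17.54 − 161.1 = 99.47·2.8645 − 161.1 = 123.830.
On a 0–1 scale: 123.830/255 = 0.4856 → 0.486.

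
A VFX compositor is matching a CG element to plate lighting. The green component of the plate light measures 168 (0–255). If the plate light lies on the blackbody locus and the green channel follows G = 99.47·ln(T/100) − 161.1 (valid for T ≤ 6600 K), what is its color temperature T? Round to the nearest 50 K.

2750 K

ln t = (168 + 161.1) / 99.47 = 3.3085.
t = e^3.3085 = 27.345.
T = 100·t = 2735 K → 2750 K to the nearest 50 K.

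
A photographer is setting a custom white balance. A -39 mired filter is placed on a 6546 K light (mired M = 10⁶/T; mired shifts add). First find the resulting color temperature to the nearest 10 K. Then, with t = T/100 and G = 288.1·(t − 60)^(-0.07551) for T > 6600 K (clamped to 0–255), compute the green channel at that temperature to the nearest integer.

M_in = 10⁶/6546 = 152.77; M_out = 152.77 + (-39) = 113.77.
T_out = 10⁶/113.77 = 8790.0 K → 8790 K; t = 87.9.
G = 288.1·(87.9 − 60)^(-0.07551) = 288.1·27.9^(-0.07551) = 288.1·0.77775 = 224.071.
Rounded: 224.

224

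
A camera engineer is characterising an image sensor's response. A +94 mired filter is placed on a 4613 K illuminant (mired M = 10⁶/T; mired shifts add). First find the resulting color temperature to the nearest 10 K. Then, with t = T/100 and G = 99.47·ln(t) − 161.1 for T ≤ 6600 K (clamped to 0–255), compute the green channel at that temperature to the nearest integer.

M_in = 10⁶/4613 = 216.78; M_out = 216.78 + (+94) = 310.78.
T_out = 10⁶/310.78 = 3217.7 K → 3220 K; t = 32.2.
G = 99.47·ln 32.2 − 161.1 = 99.47·3.4720 − 161.1 = 184.257.
Rounded: 184.

184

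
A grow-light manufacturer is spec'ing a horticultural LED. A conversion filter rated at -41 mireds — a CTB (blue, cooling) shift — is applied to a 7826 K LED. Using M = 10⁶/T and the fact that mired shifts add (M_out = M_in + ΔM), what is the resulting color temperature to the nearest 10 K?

11520 K

M_in = 10⁶/7826 = 127.78 mireds.
M_out = 127.78 + (-41) = 86.78 mireds.
T_out = 10⁶/86.78 = 11523.5 K → 11520 K.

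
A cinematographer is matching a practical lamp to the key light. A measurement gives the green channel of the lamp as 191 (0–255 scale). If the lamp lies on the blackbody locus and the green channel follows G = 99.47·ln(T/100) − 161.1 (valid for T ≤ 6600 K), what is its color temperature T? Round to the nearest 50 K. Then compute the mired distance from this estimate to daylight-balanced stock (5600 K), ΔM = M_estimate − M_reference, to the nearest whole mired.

+111 mireds

ln t = (191 + 161.1) / 99.47 = 3.5398.
t = e^3.5398 = 34.459.
T = 100·t = 3446 K → 3450 K to the nearest 50 K.
M_estimate = 10⁶/3450 = 289.86; M_reference = 10⁶/5600 = 178.57.
ΔM = 289.86 − 178.57 = 111.28 → +111 mireds.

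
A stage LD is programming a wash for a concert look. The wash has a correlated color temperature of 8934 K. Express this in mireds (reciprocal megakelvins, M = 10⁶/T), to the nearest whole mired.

112 mireds

M = 10⁶ / 8934 = 111.932 → 112 mireds.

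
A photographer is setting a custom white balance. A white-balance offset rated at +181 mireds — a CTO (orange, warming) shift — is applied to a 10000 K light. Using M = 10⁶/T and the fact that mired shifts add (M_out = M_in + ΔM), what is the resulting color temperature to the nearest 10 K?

M_in = 10⁶/10000 = 100.00 mireds.
M_out = 100.00 + (+181) = 281.00 mireds.
T_out = 10⁶/281.00 = 3558.7 K → 3560 K.

3560 K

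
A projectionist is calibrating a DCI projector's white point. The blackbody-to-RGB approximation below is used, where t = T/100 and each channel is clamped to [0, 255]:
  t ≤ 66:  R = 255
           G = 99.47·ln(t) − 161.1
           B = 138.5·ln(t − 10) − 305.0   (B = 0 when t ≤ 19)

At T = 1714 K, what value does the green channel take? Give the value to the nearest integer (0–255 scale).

122

t = 1714/100 = 17.14; the t ≤ 66 branch applies.
G = 99.47·ln 17.14 − 161.1 = 99.47·2.8414 − 161.1 = 121.536.
Rounded: 122.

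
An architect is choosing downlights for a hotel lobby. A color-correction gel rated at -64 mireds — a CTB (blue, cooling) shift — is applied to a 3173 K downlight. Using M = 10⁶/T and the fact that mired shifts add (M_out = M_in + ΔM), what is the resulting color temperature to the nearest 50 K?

4000 K

M_in = 10⁶/3173 = 315.16 mireds.
M_out = 315.16 + (-64) = 251.16 mireds.
T_out = 10⁶/251.16 = 3981.5 K → 4000 K.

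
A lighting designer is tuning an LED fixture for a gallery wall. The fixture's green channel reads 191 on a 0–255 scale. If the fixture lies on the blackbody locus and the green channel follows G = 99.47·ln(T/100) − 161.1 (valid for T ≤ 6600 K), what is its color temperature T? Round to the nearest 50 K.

ln t = (191 + 161.1) / 99.47 = 3.5398.
t = e^3.5398 = 34.459.
T = 100·t = 3446 K → 3450 K to the nearest 50 K.

3450 K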